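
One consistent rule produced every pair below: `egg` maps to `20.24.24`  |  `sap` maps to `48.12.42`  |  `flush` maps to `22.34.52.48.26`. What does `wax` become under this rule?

56.12.58

e(#5)→20 and g(#7)→24: differences scale by 2, so n = 2·pos + 10. Each letter becomes 2×(its alphabet position, a=1..z=26) + 10.
On wax: w=23→56, a=1→12, x=24→58.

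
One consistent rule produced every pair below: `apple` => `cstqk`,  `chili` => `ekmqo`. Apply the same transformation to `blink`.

In apple: a→c is +2, p→s is +3, p→t is +4, l→q is +5 — the shift increases by 1 each position. Each letter shifts forward by (position + 2), i.e. 2, 3, 4, … — the shift grows by one for each successive letter.
Applying it to blink: b+2=d, l+3=o, i+4=m, n+5=s, k+6=q.

domsq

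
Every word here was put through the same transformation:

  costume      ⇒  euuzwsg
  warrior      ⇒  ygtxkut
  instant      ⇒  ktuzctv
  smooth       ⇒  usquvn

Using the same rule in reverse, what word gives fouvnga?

display

Shifts by position in costume: pos 0: c→e (+2), pos 1: o→u (+6), pos 2: s→u (+2), pos 3: t→z (+6) — repeating every 2. A repeating key of period 2 is used — shifts +2, +6 over and over.
Reversing it on fouvnga: f−2=d, o−6=i, u−2=s, v−6=p, n−2=l, g−6=a, a−2=y.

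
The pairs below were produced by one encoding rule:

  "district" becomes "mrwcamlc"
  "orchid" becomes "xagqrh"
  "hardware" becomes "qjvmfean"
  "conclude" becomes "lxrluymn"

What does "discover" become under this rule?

It's a Vigenère-style cipher with numeric key [9,9,4]: position i shifts by key[i mod 3].
On discover: d+9=m, i+9=r, s+4=w, c+9=l, o+9=x, v+4=z, e+9=n, r+9=a.

mrwlxzna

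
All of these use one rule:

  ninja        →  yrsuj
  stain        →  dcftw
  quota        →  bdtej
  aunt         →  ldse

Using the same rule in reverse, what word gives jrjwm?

yield

Shifts by position in ninja: pos 0: n→y (+11), pos 1: i→r (+9), pos 2: n→s (+5), pos 3: j→u (+11), pos 4: a→j (+9) — repeating every 3. The shifts repeat in a cycle of length 3: positions 0,1,… shift by +11, +9, +5, then the pattern repeats.
Undoing it on jrjwm: j−11=y, r−9=i, j−5=e, w−11=l, m−9=d.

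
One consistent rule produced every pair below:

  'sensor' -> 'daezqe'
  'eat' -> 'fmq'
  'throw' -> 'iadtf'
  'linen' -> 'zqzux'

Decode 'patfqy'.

method

The word is reversed, then every letter is shifted forward by 12.
Decoding patfqy: shift back: p−12=d, a−12=o, t−12=h, f−12=t, q−12=e, y−12=m → dohtem; then reverse → method.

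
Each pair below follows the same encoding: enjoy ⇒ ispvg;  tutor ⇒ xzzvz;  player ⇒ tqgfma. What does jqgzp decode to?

Letter i (0-indexed) is shifted by i+4, so successive shifts are 4, 5, 6, ….
Reversing it on jqgzp: j−4=f, q−5=l, g−6=a, z−7=s, p−8=h.

flash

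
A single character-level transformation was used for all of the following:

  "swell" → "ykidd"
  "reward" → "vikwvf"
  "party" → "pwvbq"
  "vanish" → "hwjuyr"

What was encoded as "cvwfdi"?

s(18)→y(24) and w(22)→k(10) fit y≡3x+22 (mod 26); the inverse of 3 mod 26 is 9. Treating letters as 0–25, the rule is x ↦ 3x + 22 (mod 26).
Reversing it on cvwfdi: c(2)→9·(2−22)≡2=c; v(21)→9·(21−22)≡17=r; w(22)→9·(22−22)≡0=a; f(5)→9·(5−22)≡3=d; d(3)→9·(3−22)≡11=l; i(8)→9·(8−22)≡4=e (all mod 26).

cradle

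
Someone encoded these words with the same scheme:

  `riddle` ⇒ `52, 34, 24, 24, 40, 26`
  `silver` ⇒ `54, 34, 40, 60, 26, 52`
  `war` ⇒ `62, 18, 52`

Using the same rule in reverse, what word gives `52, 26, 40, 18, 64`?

relax

r(#18)→52 and i(#9)→34: differences scale by 2, so n = 2·pos + 16. With a=1..z=26, the number is 2·pos + 16.
Decoding 52, 26, 40, 18, 64: 52→(52−16)÷2=18=r, 26→(26−16)÷2=5=e, 40→(40−16)÷2=12=l, 18→(18−16)÷2=1=a, 64→(64−16)÷2=24=x.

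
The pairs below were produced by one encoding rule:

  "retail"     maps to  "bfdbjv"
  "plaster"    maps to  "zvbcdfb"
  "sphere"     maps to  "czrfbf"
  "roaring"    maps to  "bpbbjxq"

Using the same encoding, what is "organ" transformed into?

pbqbx

The shift depends on letter class: consonant r→b is +10, but vowel e→f is +1. Vowels shift forward by 1 and consonants shift forward by 10.
Applying it to organ: o(vowel)+1=p, r(cons)+10=b, g(cons)+10=q, a(vowel)+1=b, n(cons)+10=x.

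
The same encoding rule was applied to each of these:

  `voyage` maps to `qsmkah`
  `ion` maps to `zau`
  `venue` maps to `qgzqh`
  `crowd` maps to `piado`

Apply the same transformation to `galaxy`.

kjmxms

The output letters match the input read backwards, each shifted +12: voyage reversed is egayov. Two steps: reverse the string, then apply a Caesar shift of +12.
On galaxy: reverse → yxalag; then shift: y+12=k, x+12=j, a+12=m, l+12=x, a+12=m, g+12=s.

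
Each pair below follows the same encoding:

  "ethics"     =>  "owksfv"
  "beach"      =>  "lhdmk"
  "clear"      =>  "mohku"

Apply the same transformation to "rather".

bdwrhu

Shifts by position in ethics: pos 0: e→o (+10), pos 1: t→w (+3), pos 2: h→k (+3), pos 3: i→s (+10), pos 4: c→f (+3), pos 5: s→v (+3) — repeating every 3. It's a Vigenère-style cipher with numeric key [10,3,3]: position i shifts by key[i mod 3].
On rather: r+10=b, a+3=d, t+3=w, h+10=r, e+3=h, r+3=u.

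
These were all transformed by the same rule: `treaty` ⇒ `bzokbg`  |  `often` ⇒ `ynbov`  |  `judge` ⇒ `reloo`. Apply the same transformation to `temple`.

bouxto

The rule splits by letter class: vowels +10, consonants +8.
On temple: t(cons)+8=b, e(vowel)+10=o, m(cons)+8=u, p(cons)+8=x, l(cons)+8=t, e(vowel)+10=o.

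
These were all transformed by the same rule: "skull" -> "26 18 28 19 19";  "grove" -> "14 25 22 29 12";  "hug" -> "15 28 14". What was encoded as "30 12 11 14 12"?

wedge

s is letter #19 and maps to 26: an offset of 7. The number is (letter's place in the alphabet, a=1) + 7.
Reversing it on 30 12 11 14 12: 30→(30−7)÷1=23=w, 12→(12−7)÷1=5=e, 11→(11−7)÷1=4=d, 14→(14−7)÷1=7=g, 12→(12−7)÷1=5=e.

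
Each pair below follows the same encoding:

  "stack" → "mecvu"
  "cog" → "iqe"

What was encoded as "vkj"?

The word is reversed, then every letter is shifted forward by 2.
Undoing it on vkj: shift back: v−2=t, k−2=i, j−2=h → tih; then reverse → hit.

hit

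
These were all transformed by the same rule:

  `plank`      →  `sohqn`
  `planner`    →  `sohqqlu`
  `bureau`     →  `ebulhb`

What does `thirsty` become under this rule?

wkpuvwb

The shift depends on letter class: consonant p→s is +3, but vowel a→h is +7. Vowels shift forward by 7 and consonants shift forward by 3.
On thirsty: t(cons)+3=w, h(cons)+3=k, i(vowel)+7=p, r(cons)+3=u, s(cons)+3=v, t(cons)+3=w, y(cons)+3=b.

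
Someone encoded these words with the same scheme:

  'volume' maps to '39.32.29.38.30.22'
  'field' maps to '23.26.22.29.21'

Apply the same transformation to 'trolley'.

v is letter #22 and maps to 39: an offset of 17. The number is (letter's place in the alphabet, a=1) + 17.
On trolley: t=20→37, r=18→35, o=15→32, l=12→29, l=12→29, e=5→22, y=25→42.

37.35.32.29.29.22.42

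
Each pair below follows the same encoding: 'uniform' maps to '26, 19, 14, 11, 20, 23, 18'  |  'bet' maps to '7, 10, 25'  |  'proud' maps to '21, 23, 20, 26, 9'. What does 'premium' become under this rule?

u is letter #21 and maps to 26: an offset of 5. The number is (letter's place in the alphabet, a=1) + 5.
For premium: p=16→21, r=18→23, e=5→10, m=13→18, i=9→14, u=21→26, m=13→18.

21, 23, 10, 18, 14, 26, 18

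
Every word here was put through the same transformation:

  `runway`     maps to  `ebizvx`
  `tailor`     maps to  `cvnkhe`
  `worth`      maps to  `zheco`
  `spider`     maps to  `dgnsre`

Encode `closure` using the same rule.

tkhdber

r(17)→e(4) and u(20)→b(1) fit y≡25x+21 (mod 26); the inverse of 25 mod 26 is 25. This is an affine cipher: with a=0,…,z=25, each position x becomes (25x+21) mod 26.
On closure: c(2)→25·2+21≡19=t; l(11)→25·11+21≡10=k; o(14)→25·14+21≡7=h; s(18)→25·18+21≡3=d; u(20)→25·20+21≡1=b; r(17)→25·17+21≡4=e; e(4)→25·4+21≡17=r (all mod 26).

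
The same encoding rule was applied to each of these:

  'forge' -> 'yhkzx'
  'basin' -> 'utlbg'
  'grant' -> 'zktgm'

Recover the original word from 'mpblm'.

twist

Compare letters: f→y is +19, o→h is +19, r→k is +19 — a constant shift. This is a Caesar cipher with shift 19.
Decoding mpblm: m−19=t, p−19=w, b−19=i, l−19=s, m−19=t.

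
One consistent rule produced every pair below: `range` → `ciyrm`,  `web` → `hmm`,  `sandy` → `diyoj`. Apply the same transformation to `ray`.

The shift depends on letter class: consonant r→c is +11, but vowel a→i is +8. Vowels shift forward by 8 and consonants shift forward by 11.
Applying it to ray: r(cons)+11=c, a(vowel)+8=i, y(cons)+11=j.

cij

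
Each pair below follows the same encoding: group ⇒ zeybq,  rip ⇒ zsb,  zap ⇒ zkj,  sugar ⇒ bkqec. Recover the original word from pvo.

The output letters match the input read backwards, each shifted +10: group reversed is puorg. Two steps: reverse the string, then apply a Caesar shift of +10.
Undoing it on pvo: shift back: p−10=f, v−10=l, o−10=e → fle; then reverse → elf.

elf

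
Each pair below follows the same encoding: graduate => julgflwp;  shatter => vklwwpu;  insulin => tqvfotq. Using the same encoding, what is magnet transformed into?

pljqpw

The shift depends on letter class: consonant g→j is +3, but vowel a→l is +11. Vowels shift forward by 11 and consonants shift forward by 3.
On magnet: m(cons)+3=p, a(vowel)+11=l, g(cons)+3=j, n(cons)+3=q, e(vowel)+11=p, t(cons)+3=w.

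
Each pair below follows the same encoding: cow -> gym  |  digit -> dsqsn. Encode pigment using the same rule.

dxowqsz

The output letters match the input read backwards, each shifted +10: cow reversed is woc. Read the word backwards and shift each letter +10.
For pigment: reverse → tnemgip; then shift: t+10=d, n+10=x, e+10=o, m+10=w, g+10=q, i+10=s, p+10=z.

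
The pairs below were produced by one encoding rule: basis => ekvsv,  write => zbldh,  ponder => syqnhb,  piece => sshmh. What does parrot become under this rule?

skubrd

Shifts by position in basis: pos 0: b→e (+3), pos 1: a→k (+10), pos 2: s→v (+3), pos 3: i→s (+10) — repeating every 2. It's a Vigenère-style cipher with numeric key [3,10]: position i shifts by key[i mod 2].
Applying it to parrot: p+3=s, a+10=k, r+3=u, r+10=b, o+3=r, t+10=d.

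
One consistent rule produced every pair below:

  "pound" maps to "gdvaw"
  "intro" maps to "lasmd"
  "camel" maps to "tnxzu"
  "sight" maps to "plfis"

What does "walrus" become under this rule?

p(15)→g(6) and o(14)→d(3) fit y≡3x+13 (mod 26); the inverse of 3 mod 26 is 9. This is an affine cipher: with a=0,…,z=25, each position x becomes (3x+13) mod 26.
For walrus: w(22)→3·22+13≡1=b; a(0)→3·0+13≡13=n; l(11)→3·11+13≡20=u; r(17)→3·17+13≡12=m; u(20)→3·20+13≡21=v; s(18)→3·18+13≡15=p (all mod 26).

bnumvp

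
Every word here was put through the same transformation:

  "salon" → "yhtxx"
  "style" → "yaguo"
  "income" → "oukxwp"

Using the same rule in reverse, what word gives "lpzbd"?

first

In salon: s→y is +6, a→h is +7, l→t is +8, o→x is +9 — the shift increases by 1 each position. Each letter shifts forward by (position + 6), i.e. 6, 7, 8, … — the shift grows by one for each successive letter.
Reversing it on lpzbd: l−6=f, p−7=i, z−8=r, b−9=s, d−10=t.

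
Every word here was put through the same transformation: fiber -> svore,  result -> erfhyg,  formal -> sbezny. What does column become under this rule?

pbyhza

Compare letters: f→s is +13, i→v is +13, b→o is +13 — a constant shift. Every letter moves 13 places later in the alphabet, wrapping around z→a.
On column: c+13=p, o+13=b, l+13=y, u+13=h, m+13=z, n+13=a.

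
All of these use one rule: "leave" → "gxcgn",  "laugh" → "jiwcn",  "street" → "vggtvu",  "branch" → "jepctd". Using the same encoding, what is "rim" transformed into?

okt

Two steps: reverse the string, then apply a Caesar shift of +2.
Applying it to rim: reverse → mir; then shift: m+2=o, i+2=k, r+2=t.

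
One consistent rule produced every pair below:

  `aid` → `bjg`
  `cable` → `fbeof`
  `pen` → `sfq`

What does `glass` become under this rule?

The shift depends on letter class: consonant d→g is +3, but vowel a→b is +1. The rule splits by letter class: vowels +1, consonants +3.
Applying it to glass: g(cons)+3=j, l(cons)+3=o, a(vowel)+1=b, s(cons)+3=v, s(cons)+3=v.

jobvv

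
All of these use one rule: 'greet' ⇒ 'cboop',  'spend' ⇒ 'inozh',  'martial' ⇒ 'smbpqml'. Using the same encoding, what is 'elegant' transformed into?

olocmzp

g(6)→c(2) and r(17)→b(1) fit y≡7x+12 (mod 26); the inverse of 7 mod 26 is 15. Treating letters as 0–25, the rule is x ↦ 7x + 12 (mod 26).
On elegant: e(4)→7·4+12≡14=o; l(11)→7·11+12≡11=l; e(4)→7·4+12≡14=o; g(6)→7·6+12≡2=c; a(0)→7·0+12≡12=m; n(13)→7·13+12≡25=z; t(19)→7·19+12≡15=p (all mod 26).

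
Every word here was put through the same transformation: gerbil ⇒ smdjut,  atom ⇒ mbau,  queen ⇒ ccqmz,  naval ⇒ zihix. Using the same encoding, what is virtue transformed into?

Shifts by position in gerbil: pos 0: g→s (+12), pos 1: e→m (+8), pos 2: r→d (+12), pos 3: b→j (+8) — repeating every 2. It's a Vigenère-style cipher with numeric key [12,8]: position i shifts by key[i mod 2].
On virtue: v+12=h, i+8=q, r+12=d, t+8=b, u+12=g, e+8=m.

hqdbgm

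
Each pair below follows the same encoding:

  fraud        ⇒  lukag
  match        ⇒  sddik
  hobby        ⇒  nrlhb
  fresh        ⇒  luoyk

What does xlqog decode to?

Shifts by position in fraud: pos 0: f→l (+6), pos 1: r→u (+3), pos 2: a→k (+10), pos 3: u→a (+6), pos 4: d→g (+3) — repeating every 3. It's a Vigenère-style cipher with numeric key [6,3,10]: position i shifts by key[i mod 3].
Reversing it on xlqog: x−6=r, l−3=i, q−10=g, o−6=i, g−3=d.

rigid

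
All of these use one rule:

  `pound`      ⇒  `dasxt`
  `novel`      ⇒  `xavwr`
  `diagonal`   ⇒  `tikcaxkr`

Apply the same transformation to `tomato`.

paukpa

p(15)→d(3) and o(14)→a(0) fit y≡3x+10 (mod 26); the inverse of 3 mod 26 is 9. Each letter's alphabet position (a=0..z=25) is mapped through 3·x+10 mod 26 — an affine cipher.
Applying it to tomato: t(19)→3·19+10≡15=p; o(14)→3·14+10≡0=a; m(12)→3·12+10≡20=u; a(0)→3·0+10≡10=k; t(19)→3·19+10≡15=p; o(14)→3·14+10≡0=a (all mod 26).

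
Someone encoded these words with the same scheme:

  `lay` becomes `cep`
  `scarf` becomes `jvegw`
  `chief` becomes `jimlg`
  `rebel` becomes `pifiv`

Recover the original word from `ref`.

The output letters match the input read backwards, each shifted +4: lay reversed is yal. Two steps: reverse the string, then apply a Caesar shift of +4.
Reversing it on ref: shift back: r−4=n, e−4=a, f−4=b → nab; then reverse → ban.

ban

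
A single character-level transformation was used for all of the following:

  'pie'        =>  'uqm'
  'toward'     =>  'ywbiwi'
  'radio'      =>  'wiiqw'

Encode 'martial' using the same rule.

riwyqiq

The shift depends on letter class: consonant p→u is +5, but vowel i→q is +8. Two shifts are in play — +8 for a/e/i/o/u, +5 for every other letter.
For martial: m(cons)+5=r, a(vowel)+8=i, r(cons)+5=w, t(cons)+5=y, i(vowel)+8=q, a(vowel)+8=i, l(cons)+5=q.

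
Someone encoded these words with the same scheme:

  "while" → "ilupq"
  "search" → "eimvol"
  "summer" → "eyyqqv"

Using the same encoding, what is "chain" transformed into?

A repeating key of period 2 is used — shifts +12, +4 over and over.
On chain: c+12=o, h+4=l, a+12=m, i+4=m, n+12=z.

olmmz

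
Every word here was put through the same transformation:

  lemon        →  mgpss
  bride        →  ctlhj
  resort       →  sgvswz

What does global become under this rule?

Letter i (0-indexed) is shifted by i+1, so successive shifts are 1, 2, 3, ….
For global: g+1=h, l+2=n, o+3=r, b+4=f, a+5=f, l+6=r.

hnrffr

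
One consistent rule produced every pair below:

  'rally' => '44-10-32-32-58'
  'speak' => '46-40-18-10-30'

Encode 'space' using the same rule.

46-40-10-14-18

r(#18)→44 and a(#1)→10: differences scale by 2, so n = 2·pos + 8. The formula is n = 2×(alphabet index, a=1) + 8.
Applying it to space: s=19→46, p=16→40, a=1→10, c=3→14, e=5→18.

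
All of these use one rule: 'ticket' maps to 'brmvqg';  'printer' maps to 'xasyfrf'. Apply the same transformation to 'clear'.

kuold

In ticket: t→b is +8, i→r is +9, c→m is +10, k→v is +11 — the shift increases by 1 each position. Each letter shifts forward by (position + 8), i.e. 8, 9, 10, … — the shift grows by one for each successive letter.
On clear: c+8=k, l+9=u, e+10=o, a+11=l, r+12=d.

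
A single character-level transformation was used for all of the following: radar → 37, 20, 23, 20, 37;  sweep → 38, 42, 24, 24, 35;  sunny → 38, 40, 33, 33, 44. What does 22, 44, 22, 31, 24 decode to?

cycle

r is letter #18 and maps to 37: an offset of 19. The number is (letter's place in the alphabet, a=1) + 19.
Reversing it on 22, 44, 22, 31, 24: 22→(22−19)÷1=3=c, 44→(44−19)÷1=25=y, 22→(22−19)÷1=3=c, 31→(31−19)÷1=12=l, 24→(24−19)÷1=5=e.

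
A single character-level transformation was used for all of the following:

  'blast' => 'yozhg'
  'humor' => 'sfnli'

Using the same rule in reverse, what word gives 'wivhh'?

This is the alphabet-reversal cipher (Atbash): a becomes z, b becomes y, etc.
Reversing it on wivhh: w↔d, i↔r, v↔e, h↔s, h↔s.

dress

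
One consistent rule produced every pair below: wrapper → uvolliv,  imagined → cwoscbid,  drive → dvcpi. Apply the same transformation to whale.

uxori

w(22)→u(20) and r(17)→v(21) fit y≡5x+14 (mod 26); the inverse of 5 mod 26 is 21. Treating letters as 0–25, the rule is x ↦ 5x + 14 (mod 26).
On whale: w(22)→5·22+14≡20=u; h(7)→5·7+14≡23=x; a(0)→5·0+14≡14=o; l(11)→5·11+14≡17=r; e(4)→5·4+14≡8=i (all mod 26).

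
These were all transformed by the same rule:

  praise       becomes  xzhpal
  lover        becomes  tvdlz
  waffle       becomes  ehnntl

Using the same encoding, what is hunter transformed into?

pbvblz

The shift depends on letter class: consonant p→x is +8, but vowel a→h is +7. Vowels shift forward by 7 and consonants shift forward by 8.
On hunter: h(cons)+8=p, u(vowel)+7=b, n(cons)+8=v, t(cons)+8=b, e(vowel)+7=l, r(cons)+8=z.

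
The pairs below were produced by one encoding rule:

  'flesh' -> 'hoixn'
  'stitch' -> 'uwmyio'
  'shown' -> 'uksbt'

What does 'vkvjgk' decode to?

In flesh: f→h is +2, l→o is +3, e→i is +4, s→x is +5 — the shift increases by 1 each position. Letter i (0-indexed) is shifted by i+2, so successive shifts are 2, 3, 4, ….
Reversing it on vkvjgk: v−2=t, k−3=h, v−4=r, j−5=e, g−6=a, k−7=d.

thread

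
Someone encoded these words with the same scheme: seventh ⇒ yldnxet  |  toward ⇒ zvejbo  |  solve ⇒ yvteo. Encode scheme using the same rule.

Each letter shifts forward by (position + 6), i.e. 6, 7, 8, … — the shift grows by one for each successive letter.
On scheme: s+6=y, c+7=j, h+8=p, e+9=n, m+10=w, e+11=p.

yjpnwp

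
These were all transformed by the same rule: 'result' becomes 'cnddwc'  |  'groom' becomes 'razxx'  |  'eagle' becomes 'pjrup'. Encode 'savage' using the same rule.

The shifts repeat in a cycle of length 2: positions 0,1,… shift by +11, +9, then the pattern repeats.
For savage: s+11=d, a+9=j, v+11=g, a+9=j, g+11=r, e+9=n.

djgjrn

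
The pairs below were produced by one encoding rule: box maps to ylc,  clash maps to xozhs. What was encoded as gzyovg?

tablet

Each pair mirrors across the alphabet (b↔y, o↔l, x↔c): positions sum to 25. Letters are reflected about the middle of the alphabet (position → 25−position): Atbash.
Reversing it on gzyovg: g↔t, z↔a, y↔b, o↔l, v↔e, g↔t.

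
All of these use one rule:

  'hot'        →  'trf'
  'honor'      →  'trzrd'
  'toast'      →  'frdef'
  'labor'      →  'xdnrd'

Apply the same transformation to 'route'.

drxfh

The shift depends on letter class: consonant h→t is +12, but vowel o→r is +3. Vowels shift forward by 3 and consonants shift forward by 12.
Applying it to route: r(cons)+12=d, o(vowel)+3=r, u(vowel)+3=x, t(cons)+12=f, e(vowel)+3=h.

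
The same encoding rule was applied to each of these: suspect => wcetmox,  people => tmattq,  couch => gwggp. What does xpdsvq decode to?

throne

Shifts by position in suspect: pos 0: s→w (+4), pos 1: u→c (+8), pos 2: s→e (+12), pos 3: p→t (+4), pos 4: e→m (+8), pos 5: c→o (+12) — repeating every 3. The shifts repeat in a cycle of length 3: positions 0,1,… shift by +4, +8, +12, then the pattern repeats.
Decoding xpdsvq: x−4=t, p−8=h, d−12=r, s−4=o, v−8=n, q−12=e.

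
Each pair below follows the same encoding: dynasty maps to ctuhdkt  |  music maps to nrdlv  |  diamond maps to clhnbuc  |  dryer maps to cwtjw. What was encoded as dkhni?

d(3)→c(2) and y(24)→t(19) fit y≡7x+7 (mod 26); the inverse of 7 mod 26 is 15. Treating letters as 0–25, the rule is x ↦ 7x + 7 (mod 26).
Undoing it on dkhni: d(3)→15·(3−7)≡18=s; k(10)→15·(10−7)≡19=t; h(7)→15·(7−7)≡0=a; n(13)→15·(13−7)≡12=m; i(8)→15·(8−7)≡15=p (all mod 26).

stamp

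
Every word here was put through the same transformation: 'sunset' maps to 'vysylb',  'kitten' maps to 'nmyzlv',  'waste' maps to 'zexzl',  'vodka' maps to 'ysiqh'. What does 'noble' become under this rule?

qsgrl

Each letter shifts forward by (position + 3), i.e. 3, 4, 5, … — the shift grows by one for each successive letter.
Applying it to noble: n+3=q, o+4=s, b+5=g, l+6=r, e+7=l.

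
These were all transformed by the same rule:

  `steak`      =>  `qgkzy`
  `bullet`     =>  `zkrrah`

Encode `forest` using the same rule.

The output letters match the input read backwards, each shifted +6: steak reversed is kaets. Read the word backwards and shift each letter +6.
Applying it to forest: reverse → tserof; then shift: t+6=z, s+6=y, e+6=k, r+6=x, o+6=u, f+6=l.

zykxul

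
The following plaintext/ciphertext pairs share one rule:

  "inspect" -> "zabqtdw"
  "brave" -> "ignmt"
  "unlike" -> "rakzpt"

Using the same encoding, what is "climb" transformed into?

i(8)→z(25) and n(13)→a(0) fit y≡21x+13 (mod 26); the inverse of 21 mod 26 is 5. This is an affine cipher: with a=0,…,z=25, each position x becomes (21x+13) mod 26.
For climb: c(2)→21·2+13≡3=d; l(11)→21·11+13≡10=k; i(8)→21·8+13≡25=z; m(12)→21·12+13≡5=f; b(1)→21·1+13≡8=i (all mod 26).

dkzfi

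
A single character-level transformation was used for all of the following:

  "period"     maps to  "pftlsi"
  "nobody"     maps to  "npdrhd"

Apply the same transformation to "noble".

In period: p→p is +0, e→f is +1, r→t is +2, i→l is +3 — the shift increases by 1 each position. Letter i (0-indexed) is shifted by i+0, so successive shifts are 0, 1, 2, ….
For noble: n+0=n, o+1=p, b+2=d, l+3=o, e+4=i.

npdoi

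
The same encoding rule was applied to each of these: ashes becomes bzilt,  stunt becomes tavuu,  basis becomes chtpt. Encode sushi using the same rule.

tbtoj

Shifts by position in ashes: pos 0: a→b (+1), pos 1: s→z (+7), pos 2: h→i (+1), pos 3: e→l (+7) — repeating every 2. The shifts repeat in a cycle of length 2: positions 0,1,… shift by +1, +7, then the pattern repeats.
For sushi: s+1=t, u+7=b, s+1=t, h+7=o, i+1=j.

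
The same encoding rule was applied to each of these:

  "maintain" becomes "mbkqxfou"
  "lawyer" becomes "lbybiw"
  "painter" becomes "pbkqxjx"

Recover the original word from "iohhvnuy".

In maintain: m→m is +0, a→b is +1, i→k is +2, n→q is +3 — the shift increases by 1 each position. The shift increases by 1 at each position, starting from +0: 0, 1, 2, ….
Reversing it on iohhvnuy: i−0=i, o−1=n, h−2=f, h−3=e, v−4=r, n−5=i, u−6=o, y−7=r.

inferior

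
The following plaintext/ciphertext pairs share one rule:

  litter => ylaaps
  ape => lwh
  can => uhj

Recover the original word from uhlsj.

clean

Read the word backwards and shift each letter +7.
Decoding uhlsj: shift back: u−7=n, h−7=a, l−7=e, s−7=l, j−7=c → naelc; then reverse → clean.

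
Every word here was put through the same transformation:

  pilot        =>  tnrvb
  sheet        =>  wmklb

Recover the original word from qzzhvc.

mutant

In pilot: p→t is +4, i→n is +5, l→r is +6, o→v is +7 — the shift increases by 1 each position. The shift increases by 1 at each position, starting from +4: 4, 5, 6, ….
Decoding qzzhvc: q−4=m, z−5=u, z−6=t, h−7=a, v−8=n, c−9=t.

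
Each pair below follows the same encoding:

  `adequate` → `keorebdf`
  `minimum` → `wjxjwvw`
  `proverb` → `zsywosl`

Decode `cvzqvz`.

Shifts by position in adequate: pos 0: a→k (+10), pos 1: d→e (+1), pos 2: e→o (+10), pos 3: q→r (+1) — repeating every 2. The shifts repeat in a cycle of length 2: positions 0,1,… shift by +10, +1, then the pattern repeats.
Reversing it on cvzqvz: c−10=s, v−1=u, z−10=p, q−1=p, v−10=l, z−1=y.

supply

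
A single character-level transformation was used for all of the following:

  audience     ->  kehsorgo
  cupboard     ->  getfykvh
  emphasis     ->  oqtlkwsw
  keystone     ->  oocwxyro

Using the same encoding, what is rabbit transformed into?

vkffsx

The shift depends on letter class: consonant d→h is +4, but vowel a→k is +10. Vowels shift forward by 10 and consonants shift forward by 4.
Applying it to rabbit: r(cons)+4=v, a(vowel)+10=k, b(cons)+4=f, b(cons)+4=f, i(vowel)+10=s, t(cons)+4=x.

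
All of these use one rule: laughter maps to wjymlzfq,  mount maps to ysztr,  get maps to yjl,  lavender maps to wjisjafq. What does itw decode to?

rod

The output letters match the input read backwards, each shifted +5: laughter reversed is rethgual. Read the word backwards and shift each letter +5.
Reversing it on itw: shift back: i−5=d, t−5=o, w−5=r → dor; then reverse → rod.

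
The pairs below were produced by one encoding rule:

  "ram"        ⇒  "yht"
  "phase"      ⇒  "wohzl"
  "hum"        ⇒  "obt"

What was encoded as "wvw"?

Compare letters: r→y is +7, a→h is +7, m→t is +7 — a constant shift. This is a Caesar cipher with shift 7.
Undoing it on wvw: w−7=p, v−7=o, w−7=p.

pop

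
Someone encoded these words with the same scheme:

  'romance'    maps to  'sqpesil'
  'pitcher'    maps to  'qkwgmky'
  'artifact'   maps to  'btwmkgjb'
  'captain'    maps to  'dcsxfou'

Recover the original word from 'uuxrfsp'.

tsunami

In romance: r→s is +1, o→q is +2, m→p is +3, a→e is +4 — the shift increases by 1 each position. The shift increases by 1 at each position, starting from +1: 1, 2, 3, ….
Reversing it on uuxrfsp: u−1=t, u−2=s, x−3=u, r−4=n, f−5=a, s−6=m, p−7=i.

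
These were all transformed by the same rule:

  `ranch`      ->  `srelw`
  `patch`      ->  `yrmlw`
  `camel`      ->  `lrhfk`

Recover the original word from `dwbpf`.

whose

r(17)→s(18) and a(0)→r(17) fit y≡23x+17 (mod 26); the inverse of 23 mod 26 is 17. This is an affine cipher: with a=0,…,z=25, each position x becomes (23x+17) mod 26.
Undoing it on dwbpf: d(3)→17·(3−17)≡22=w; w(22)→17·(22−17)≡7=h; b(1)→17·(1−17)≡14=o; p(15)→17·(15−17)≡18=s; f(5)→17·(5−17)≡4=e (all mod 26).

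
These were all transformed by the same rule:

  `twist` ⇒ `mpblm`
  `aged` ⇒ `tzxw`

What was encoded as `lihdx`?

spoke

This is a Caesar cipher with shift 19.
Reversing it on lihdx: l−19=s, i−19=p, h−19=o, d−19=k, x−19=e.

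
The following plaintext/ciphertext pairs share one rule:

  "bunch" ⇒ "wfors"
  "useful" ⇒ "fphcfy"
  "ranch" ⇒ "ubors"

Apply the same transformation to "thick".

ksnrd

This is an affine cipher: with a=0,…,z=25, each position x becomes (21x+1) mod 26.
For thick: t(19)→21·19+1≡10=k; h(7)→21·7+1≡18=s; i(8)→21·8+1≡13=n; c(2)→21·2+1≡17=r; k(10)→21·10+1≡3=d (all mod 26).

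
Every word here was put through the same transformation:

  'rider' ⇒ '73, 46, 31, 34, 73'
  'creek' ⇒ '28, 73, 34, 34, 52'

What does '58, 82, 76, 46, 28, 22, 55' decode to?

musical

r(#18)→73 and i(#9)→46: differences scale by 3, so n = 3·pos + 19. Each letter becomes 3×(its alphabet position, a=1..z=26) + 19.
Reversing it on 58, 82, 76, 46, 28, 22, 55: 58→(58−19)÷3=13=m, 82→(82−19)÷3=21=u, 76→(76−19)÷3=19=s, 46→(46−19)÷3=9=i, 28→(28−19)÷3=3=c, 22→(22−19)÷3=1=a, 55→(55−19)÷3=12=l.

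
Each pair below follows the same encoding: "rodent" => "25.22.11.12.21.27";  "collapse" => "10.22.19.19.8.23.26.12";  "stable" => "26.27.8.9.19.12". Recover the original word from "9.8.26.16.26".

basis

r is letter #18 and maps to 25: an offset of 7. The number is (letter's place in the alphabet, a=1) + 7.
Undoing it on 9.8.26.16.26: 9→(9−7)÷1=2=b, 8→(8−7)÷1=1=a, 26→(26−7)÷1=19=s, 16→(16−7)÷1=9=i, 26→(26−7)÷1=19=s.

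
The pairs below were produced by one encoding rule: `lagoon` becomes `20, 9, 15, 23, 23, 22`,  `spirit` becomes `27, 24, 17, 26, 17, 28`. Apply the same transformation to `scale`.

27, 11, 9, 20, 13

l is letter #12 and maps to 20: an offset of 8. The number is (letter's place in the alphabet, a=1) + 8.
For scale: s=19→27, c=3→11, a=1→9, l=12→20, e=5→13.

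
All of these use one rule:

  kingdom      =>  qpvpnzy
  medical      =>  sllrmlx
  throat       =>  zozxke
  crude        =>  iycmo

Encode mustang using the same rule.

sbackys

In kingdom: k→q is +6, i→p is +7, n→v is +8, g→p is +9 — the shift increases by 1 each position. The shift increases by 1 at each position, starting from +6: 6, 7, 8, ….
Applying it to mustang: m+6=s, u+7=b, s+8=a, t+9=c, a+10=k, n+11=y, g+12=s.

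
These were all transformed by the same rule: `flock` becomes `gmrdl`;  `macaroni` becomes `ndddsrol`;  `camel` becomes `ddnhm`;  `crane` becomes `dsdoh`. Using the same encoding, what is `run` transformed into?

The rule splits by letter class: vowels +3, consonants +1.
For run: r(cons)+1=s, u(vowel)+3=x, n(cons)+1=o.

sxo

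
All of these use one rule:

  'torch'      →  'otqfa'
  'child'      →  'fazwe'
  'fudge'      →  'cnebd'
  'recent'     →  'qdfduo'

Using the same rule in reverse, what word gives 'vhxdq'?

maker

t(19)→o(14) and o(14)→t(19) fit y≡25x+7 (mod 26); the inverse of 25 mod 26 is 25. Treating letters as 0–25, the rule is x ↦ 25x + 7 (mod 26).
Reversing it on vhxdq: v(21)→25·(21−7)≡12=m; h(7)→25·(7−7)≡0=a; x(23)→25·(23−7)≡10=k; d(3)→25·(3−7)≡4=e; q(16)→25·(16−7)≡17=r (all mod 26).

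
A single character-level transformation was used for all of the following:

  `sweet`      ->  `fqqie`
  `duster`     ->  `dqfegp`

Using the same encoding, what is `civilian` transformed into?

zmuxuhuo

The output letters match the input read backwards, each shifted +12: sweet reversed is teews. Read the word backwards and shift each letter +12.
Applying it to civilian: reverse → nailivic; then shift: n+12=z, a+12=m, i+12=u, l+12=x, i+12=u, v+12=h, i+12=u, c+12=o.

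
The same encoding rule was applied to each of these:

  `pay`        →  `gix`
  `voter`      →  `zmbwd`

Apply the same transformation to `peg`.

omx

The word is reversed, then every letter is shifted forward by 8.
For peg: reverse → gep; then shift: g+8=o, e+8=m, p+8=x.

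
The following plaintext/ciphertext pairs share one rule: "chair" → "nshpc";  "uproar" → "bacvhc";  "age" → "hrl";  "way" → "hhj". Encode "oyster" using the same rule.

The shift depends on letter class: consonant c→n is +11, but vowel a→h is +7. Two shifts are in play — +7 for a/e/i/o/u, +11 for every other letter.
Applying it to oyster: o(vowel)+7=v, y(cons)+11=j, s(cons)+11=d, t(cons)+11=e, e(vowel)+7=l, r(cons)+11=c.

vjdelc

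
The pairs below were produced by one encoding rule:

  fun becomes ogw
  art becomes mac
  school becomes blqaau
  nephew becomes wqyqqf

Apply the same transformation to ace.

The shift depends on letter class: consonant f→o is +9, but vowel u→g is +12. The rule splits by letter class: vowels +12, consonants +9.
On ace: a(vowel)+12=m, c(cons)+9=l, e(vowel)+12=q.

mlq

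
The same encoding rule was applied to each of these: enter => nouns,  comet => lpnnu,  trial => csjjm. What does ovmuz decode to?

fully

Shifts by position in enter: pos 0: e→n (+9), pos 1: n→o (+1), pos 2: t→u (+1), pos 3: e→n (+9), pos 4: r→s (+1) — repeating every 3. It's a Vigenère-style cipher with numeric key [9,1,1]: position i shifts by key[i mod 3].
Undoing it on ovmuz: o−9=f, v−1=u, m−1=l, u−9=l, z−1=y.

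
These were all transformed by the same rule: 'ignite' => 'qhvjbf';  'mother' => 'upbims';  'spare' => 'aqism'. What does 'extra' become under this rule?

Shifts by position in ignite: pos 0: i→q (+8), pos 1: g→h (+1), pos 2: n→v (+8), pos 3: i→j (+1) — repeating every 2. It's a Vigenère-style cipher with numeric key [8,1]: position i shifts by key[i mod 2].
Applying it to extra: e+8=m, x+1=y, t+8=b, r+1=s, a+8=i.

mybsi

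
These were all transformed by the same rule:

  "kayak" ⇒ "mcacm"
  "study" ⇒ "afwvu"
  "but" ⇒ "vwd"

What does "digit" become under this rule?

Two steps: reverse the string, then apply a Caesar shift of +2.
Applying it to digit: reverse → tigid; then shift: t+2=v, i+2=k, g+2=i, i+2=k, d+2=f.

vkikf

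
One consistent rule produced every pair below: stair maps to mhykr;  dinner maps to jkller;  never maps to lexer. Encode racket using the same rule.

ryoaeh

s(18)→m(12) and t(19)→h(7) fit y≡21x+24 (mod 26); the inverse of 21 mod 26 is 5. Treating letters as 0–25, the rule is x ↦ 21x + 24 (mod 26).
For racket: r(17)→21·17+24≡17=r; a(0)→21·0+24≡24=y; c(2)→21·2+24≡14=o; k(10)→21·10+24≡0=a; e(4)→21·4+24≡4=e; t(19)→21·19+24≡7=h (all mod 26).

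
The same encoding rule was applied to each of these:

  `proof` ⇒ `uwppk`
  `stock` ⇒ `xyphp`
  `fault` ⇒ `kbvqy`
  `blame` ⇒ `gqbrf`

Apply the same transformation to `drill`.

The shift depends on letter class: consonant p→u is +5, but vowel o→p is +1. Vowels shift forward by 1 and consonants shift forward by 5.
On drill: d(cons)+5=i, r(cons)+5=w, i(vowel)+1=j, l(cons)+5=q, l(cons)+5=q.

iwjqq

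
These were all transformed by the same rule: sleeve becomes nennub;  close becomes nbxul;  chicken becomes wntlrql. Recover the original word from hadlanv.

mercury

The output letters match the input read backwards, each shifted +9: sleeve reversed is eveels. Read the word backwards and shift each letter +9.
Undoing it on hadlanv: shift back: h−9=y, a−9=r, d−9=u, l−9=c, a−9=r, n−9=e, v−9=m → yrucrem; then reverse → mercury.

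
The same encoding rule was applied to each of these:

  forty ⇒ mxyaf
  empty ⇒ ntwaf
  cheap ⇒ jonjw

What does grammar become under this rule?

Vowels shift forward by 9 and consonants shift forward by 7.
For grammar: g(cons)+7=n, r(cons)+7=y, a(vowel)+9=j, m(cons)+7=t, m(cons)+7=t, a(vowel)+9=j, r(cons)+7=y.

nyjttjy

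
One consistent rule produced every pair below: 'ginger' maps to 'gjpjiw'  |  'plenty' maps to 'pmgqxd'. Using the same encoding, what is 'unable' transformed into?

In ginger: g→g is +0, i→j is +1, n→p is +2, g→j is +3 — the shift increases by 1 each position. Each letter shifts forward by its position index (0, 1, 2, …) — the shift grows by one for each successive letter.
For unable: u+0=u, n+1=o, a+2=c, b+3=e, l+4=p, e+5=j.

uocepj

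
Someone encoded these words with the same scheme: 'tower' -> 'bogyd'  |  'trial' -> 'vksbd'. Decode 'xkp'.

The output letters match the input read backwards, each shifted +10: tower reversed is rewot. Two steps: reverse the string, then apply a Caesar shift of +10.
Decoding xkp: shift back: x−10=n, k−10=a, p−10=f → naf; then reverse → fan.

fan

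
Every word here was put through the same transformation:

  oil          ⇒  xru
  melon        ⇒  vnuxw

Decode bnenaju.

Compare letters: o→x is +9, i→r is +9, l→u is +9 — a constant shift. Each letter is shifted forward by 9 in the alphabet (a Caesar shift of +9).
Decoding bnenaju: b−9=s, n−9=e, e−9=v, n−9=e, a−9=r, j−9=a, u−9=l.

several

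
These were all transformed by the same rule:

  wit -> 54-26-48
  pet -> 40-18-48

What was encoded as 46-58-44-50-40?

The formula is n = 2×(alphabet index, a=1) + 8.
Decoding 46-58-44-50-40: 46→(46−8)÷2=19=s, 58→(58−8)÷2=25=y, 44→(44−8)÷2=18=r, 50→(50−8)÷2=21=u, 40→(40−8)÷2=16=p.

syrup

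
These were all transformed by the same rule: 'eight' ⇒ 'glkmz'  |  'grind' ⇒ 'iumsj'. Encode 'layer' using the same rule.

In eight: e→g is +2, i→l is +3, g→k is +4, h→m is +5 — the shift increases by 1 each position. Each letter shifts forward by (position + 2), i.e. 2, 3, 4, … — the shift grows by one for each successive letter.
On layer: l+2=n, a+3=d, y+4=c, e+5=j, r+6=x.

ndcjx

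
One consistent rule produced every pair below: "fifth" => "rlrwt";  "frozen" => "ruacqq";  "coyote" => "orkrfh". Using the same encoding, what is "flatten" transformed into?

romwfhz

Shifts by position in fifth: pos 0: f→r (+12), pos 1: i→l (+3), pos 2: f→r (+12), pos 3: t→w (+3) — repeating every 2. A repeating key of period 2 is used — shifts +12, +3 over and over.
On flatten: f+12=r, l+3=o, a+12=m, t+3=w, t+12=f, e+3=h, n+12=z.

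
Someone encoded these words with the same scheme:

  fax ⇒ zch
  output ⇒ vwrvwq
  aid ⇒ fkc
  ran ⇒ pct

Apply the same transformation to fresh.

jugth

The word is reversed, then every letter is shifted forward by 2.
Applying it to fresh: reverse → hserf; then shift: h+2=j, s+2=u, e+2=g, r+2=t, f+2=h.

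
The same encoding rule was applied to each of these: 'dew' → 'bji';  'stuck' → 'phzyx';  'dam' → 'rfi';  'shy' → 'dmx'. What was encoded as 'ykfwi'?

draft

The output letters match the input read backwards, each shifted +5: dew reversed is wed. Two steps: reverse the string, then apply a Caesar shift of +5.
Reversing it on ykfwi: shift back: y−5=t, k−5=f, f−5=a, w−5=r, i−5=d → tfard; then reverse → draft.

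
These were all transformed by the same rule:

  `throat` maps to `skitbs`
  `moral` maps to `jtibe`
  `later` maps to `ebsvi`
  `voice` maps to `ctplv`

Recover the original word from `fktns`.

ghost

t(19)→s(18) and h(7)→k(10) fit y≡5x+1 (mod 26); the inverse of 5 mod 26 is 21. This is an affine cipher: with a=0,…,z=25, each position x becomes (5x+1) mod 26.
Undoing it on fktns: f(5)→21·(5−1)≡6=g; k(10)→21·(10−1)≡7=h; t(19)→21·(19−1)≡14=o; n(13)→21·(13−1)≡18=s; s(18)→21·(18−1)≡19=t (all mod 26).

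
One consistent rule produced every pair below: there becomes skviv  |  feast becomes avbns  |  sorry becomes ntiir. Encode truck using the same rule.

t(19)→s(18) and h(7)→k(10) fit y≡5x+1 (mod 26); the inverse of 5 mod 26 is 21. This is an affine cipher: with a=0,…,z=25, each position x becomes (5x+1) mod 26.
Applying it to truck: t(19)→5·19+1≡18=s; r(17)→5·17+1≡8=i; u(20)→5·20+1≡23=x; c(2)→5·2+1≡11=l; k(10)→5·10+1≡25=z (all mod 26).

sixlz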